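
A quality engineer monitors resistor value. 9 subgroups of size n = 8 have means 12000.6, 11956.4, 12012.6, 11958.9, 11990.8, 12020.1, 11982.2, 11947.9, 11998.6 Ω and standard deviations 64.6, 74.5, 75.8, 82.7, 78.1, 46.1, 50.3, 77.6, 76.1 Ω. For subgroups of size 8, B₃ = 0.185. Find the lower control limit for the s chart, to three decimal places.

s̄ = (64.6 + 74.5 + 75.8 + 82.7 + 78.1 + 46.1 + 50.3 + 77.6 + 76.1) / 9 = 69.5333
LCL_s = B₃·s̄ = 0.185 × 69.5333 = 12.8637

12.864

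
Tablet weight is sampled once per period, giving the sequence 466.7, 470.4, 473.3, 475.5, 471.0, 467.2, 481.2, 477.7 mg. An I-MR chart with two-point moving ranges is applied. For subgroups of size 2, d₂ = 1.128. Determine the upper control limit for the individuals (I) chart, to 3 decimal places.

486.021

X̄ = (466.7 + 470.4 + 473.3 + 475.5 + 471.0 + 467.2 + 481.2 + 477.7) / 8 = 472.8750
Moving ranges: 3.7, 2.9, 2.2, 4.5, 3.8, 14.0, 3.5; M̄R̄ = 34.6000 / 7 = 4.9429
UCL = X̄ + 3·M̄R̄/d₂ = 472.8750 + 3 × 4.9429 / 1.128 = 486.0209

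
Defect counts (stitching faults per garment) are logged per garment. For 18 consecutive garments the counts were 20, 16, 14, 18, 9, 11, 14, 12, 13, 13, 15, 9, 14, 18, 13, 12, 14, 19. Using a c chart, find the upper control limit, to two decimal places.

25.38

c̄ = (20 + 16 + 14 + 18 + 9 + 11 + 14 + 12 + 13 + 13 + 15 + 9 + 14 + 18 + 13 + 12 + 14 + 19) / 18 = 254 / 18 = 14.1111
UCL = c̄ + 3√c̄ = 14.1111 + 3 × √14.1111 = 14.1111 + 3 × 3.7565 = 25.3805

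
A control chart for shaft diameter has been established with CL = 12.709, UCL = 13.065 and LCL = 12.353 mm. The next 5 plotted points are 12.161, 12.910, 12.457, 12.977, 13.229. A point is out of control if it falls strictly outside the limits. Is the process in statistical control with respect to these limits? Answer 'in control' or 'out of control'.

Compare each point to [12.353, 13.065]: sample 1 = 12.161 < LCL; sample 5 = 13.229 > UCL.

out of control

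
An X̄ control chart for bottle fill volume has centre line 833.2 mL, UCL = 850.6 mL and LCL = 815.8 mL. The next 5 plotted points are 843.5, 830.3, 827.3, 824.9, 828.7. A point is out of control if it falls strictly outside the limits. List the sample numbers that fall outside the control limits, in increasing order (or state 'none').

none

All 5 points lie within [815.8, 850.6].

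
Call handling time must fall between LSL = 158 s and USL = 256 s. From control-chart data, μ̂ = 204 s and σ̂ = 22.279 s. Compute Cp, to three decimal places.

Cp = (USL − LSL) / (6σ̂) = (256 − 158) / (6 × 22.279) = 98.0000 / 133.6740 = 0.7331

0.733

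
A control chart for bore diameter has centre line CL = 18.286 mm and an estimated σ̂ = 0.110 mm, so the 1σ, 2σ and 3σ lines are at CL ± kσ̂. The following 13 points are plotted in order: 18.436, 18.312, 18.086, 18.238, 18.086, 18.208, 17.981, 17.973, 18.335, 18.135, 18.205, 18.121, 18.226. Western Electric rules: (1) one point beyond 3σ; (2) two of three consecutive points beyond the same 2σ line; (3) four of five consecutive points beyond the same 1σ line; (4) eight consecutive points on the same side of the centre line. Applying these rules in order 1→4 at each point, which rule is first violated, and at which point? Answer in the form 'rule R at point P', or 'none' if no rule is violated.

rule 2 at point 8

Zone of each point (C = within 1σ̂, B = 1σ̂–2σ̂, A = 2σ̂–3σ̂, * = beyond 3σ̂; sign = side of CL): 1:+B, 2:+C, 3:-B, 4:-C, 5:-B, 6:-C, 7:-A, 8:-A, 9:+C, 10:-B, 11:-C, 12:-B, 13:-C
Rule 2 (two of three consecutive points beyond the same 2σ limit) is satisfied at point 8.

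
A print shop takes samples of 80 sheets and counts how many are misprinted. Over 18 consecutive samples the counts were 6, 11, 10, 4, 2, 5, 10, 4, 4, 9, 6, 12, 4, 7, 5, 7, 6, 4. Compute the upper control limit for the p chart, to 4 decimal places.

0.1718

p̄ = Σdᵢ / (k·n) = 116 / (18 × 80) = 0.08056
UCL = p̄ + 3·√(p̄(1−p̄)/n) = 0.08056 + 3 × √(0.08056×0.91944/80) = 0.08056 + 3 × 0.03043 = 0.17184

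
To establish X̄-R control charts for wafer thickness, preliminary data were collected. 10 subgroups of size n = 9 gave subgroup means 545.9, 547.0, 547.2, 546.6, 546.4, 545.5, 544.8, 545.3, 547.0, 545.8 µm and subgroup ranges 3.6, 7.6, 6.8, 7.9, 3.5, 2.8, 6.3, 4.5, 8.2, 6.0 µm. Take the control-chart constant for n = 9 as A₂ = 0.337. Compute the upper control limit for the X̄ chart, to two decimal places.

X̄̄ = (545.9 + 547.0 + 547.2 + 546.6 + 546.4 + 545.5 + 544.8 + 545.3 + 547.0 + 545.8) / 10 = 5461.5000 / 10 = 546.1500
R̄ = (3.6 + 7.6 + 6.8 + 7.9 + 3.5 + 2.8 + 6.3 + 4.5 + 8.2 + 6.0) / 10 = 57.2000 / 10 = 5.7200
UCL = X̄̄ + A₂·R̄ = 546.1500 + 0.337 × 5.7200 = 548.0776

548.08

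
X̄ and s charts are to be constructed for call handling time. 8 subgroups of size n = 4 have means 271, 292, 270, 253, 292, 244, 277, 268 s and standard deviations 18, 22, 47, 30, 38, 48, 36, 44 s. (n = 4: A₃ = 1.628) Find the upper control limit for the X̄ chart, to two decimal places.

X̄̄ = (271 + 292 + 270 + 253 + 292 + 244 + 277 + 268) / 8 = 270.8750
s̄ = (18 + 22 + 47 + 30 + 38 + 48 + 36 + 44) / 8 = 35.3750
UCL = X̄̄ + A₃·s̄ = 270.8750 + 1.628 × 35.3750 = 328.4655

328.47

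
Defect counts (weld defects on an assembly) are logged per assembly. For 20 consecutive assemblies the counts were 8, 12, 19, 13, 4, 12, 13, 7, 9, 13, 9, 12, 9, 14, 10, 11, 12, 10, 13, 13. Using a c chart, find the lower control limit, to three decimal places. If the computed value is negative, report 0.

1.133

c̄ = (8 + 12 + 19 + 13 + 4 + 12 + 13 + 7 + 9 + 13 + 9 + 12 + 9 + 14 + 10 + 11 + 12 + 10 + 13 + 13) / 20 = 223 / 20 = 11.1500
LCL = c̄ − 3√c̄ = 11.1500 − 3 × 3.3392 = 1.1325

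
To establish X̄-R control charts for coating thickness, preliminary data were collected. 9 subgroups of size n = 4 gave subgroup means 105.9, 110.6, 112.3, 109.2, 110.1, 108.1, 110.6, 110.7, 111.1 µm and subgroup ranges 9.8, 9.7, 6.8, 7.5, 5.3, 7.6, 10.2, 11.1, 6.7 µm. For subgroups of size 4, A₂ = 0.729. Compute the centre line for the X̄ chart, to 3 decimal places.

X̄̄ = (105.9 + 110.6 + 112.3 + 109.2 + 110.1 + 108.1 + 110.6 + 110.7 + 111.1) / 9 = 988.6000 / 9 = 109.8444
CL = X̄̄ = 109.8444

109.844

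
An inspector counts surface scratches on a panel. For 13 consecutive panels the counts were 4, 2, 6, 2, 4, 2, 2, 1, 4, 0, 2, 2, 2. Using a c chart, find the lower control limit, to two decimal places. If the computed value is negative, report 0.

0.00

c̄ = (4 + 2 + 6 + 2 + 4 + 2 + 2 + 1 + 4 + 0 + 2 + 2 + 2) / 13 = 33 / 13 = 2.5385
LCL = c̄ − 3√c̄ = 2.5385 − 3 × 1.5933 = -2.2413 → 0 (cannot be negative)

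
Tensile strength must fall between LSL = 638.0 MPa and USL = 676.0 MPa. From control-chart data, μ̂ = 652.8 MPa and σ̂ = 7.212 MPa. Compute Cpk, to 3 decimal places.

Cpu = (USL − μ̂) / (3σ̂) = (676.0 − 652.8) / (3 × 7.212) = 1.0723; Cpl = (μ̂ − LSL) / (3σ̂) = (652.8 − 638.0) / (3 × 7.212) = 0.6840; Cpk = min(Cpu, Cpl) = 0.6840

0.684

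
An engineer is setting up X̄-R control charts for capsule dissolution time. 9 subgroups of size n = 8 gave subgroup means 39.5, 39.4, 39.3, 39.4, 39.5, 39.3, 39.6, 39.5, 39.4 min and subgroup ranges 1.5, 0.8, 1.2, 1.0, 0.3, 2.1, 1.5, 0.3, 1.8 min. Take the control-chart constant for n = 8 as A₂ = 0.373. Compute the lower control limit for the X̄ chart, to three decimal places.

X̄̄ = (39.5 + 39.4 + 39.3 + 39.4 + 39.5 + 39.3 + 39.6 + 39.5 + 39.4) / 9 = 354.9000 / 9 = 39.4333
R̄ = (1.5 + 0.8 + 1.2 + 1.0 + 0.3 + 2.1 + 1.5 + 0.3 + 1.8) / 9 = 10.5000 / 9 = 1.1667
LCL = X̄̄ − A₂·R̄ = 39.4333 − 0.373 × 1.1667 = 38.9982

38.998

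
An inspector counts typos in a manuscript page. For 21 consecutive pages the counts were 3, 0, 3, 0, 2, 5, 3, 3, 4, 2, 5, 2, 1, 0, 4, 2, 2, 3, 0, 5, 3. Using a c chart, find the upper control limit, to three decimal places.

c̄ = (3 + 0 + 3 + 0 + 2 + 5 + 3 + 3 + 4 + 2 + 5 + 2 + 1 + 0 + 4 + 2 + 2 + 3 + 0 + 5 + 3) / 21 = 52 / 21 = 2.4762
UCL = c̄ + 3√c̄ = 2.4762 + 3 × √2.4762 = 2.4762 + 3 × 1.5736 = 7.1970

7.197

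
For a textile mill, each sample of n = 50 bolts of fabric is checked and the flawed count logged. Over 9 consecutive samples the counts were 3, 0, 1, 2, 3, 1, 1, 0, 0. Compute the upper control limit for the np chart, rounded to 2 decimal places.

p̄ = Σdᵢ / (k·n) = 11 / (9 × 50) = 0.02444
UCL = np̄ + 3·√(np̄(1−p̄)) = 1.2222 + 3 × √(1.2222×0.97556) = 1.2222 + 3 × 1.0919 = 4.4981

4.50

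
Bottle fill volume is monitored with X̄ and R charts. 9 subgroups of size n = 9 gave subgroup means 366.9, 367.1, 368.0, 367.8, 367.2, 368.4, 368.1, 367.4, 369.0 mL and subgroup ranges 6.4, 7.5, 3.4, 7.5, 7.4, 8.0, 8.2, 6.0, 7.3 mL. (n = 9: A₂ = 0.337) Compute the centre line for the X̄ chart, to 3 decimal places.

367.767

X̄̄ = (366.9 + 367.1 + 368.0 + 367.8 + 367.2 + 368.4 + 368.1 + 367.4 + 369.0) / 9 = 3309.9000 / 9 = 367.7667
CL = X̄̄ = 367.7667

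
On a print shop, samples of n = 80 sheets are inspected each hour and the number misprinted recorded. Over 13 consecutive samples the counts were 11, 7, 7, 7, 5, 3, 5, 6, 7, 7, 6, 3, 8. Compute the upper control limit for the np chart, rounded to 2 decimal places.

p̄ = Σdᵢ / (k·n) = 82 / (13 × 80) = 0.07885
UCL = np̄ + 3·√(np̄(1−p̄)) = 6.3077 + 3 × √(6.3077×0.92115) = 6.3077 + 3 × 2.4105 = 13.5391

13.54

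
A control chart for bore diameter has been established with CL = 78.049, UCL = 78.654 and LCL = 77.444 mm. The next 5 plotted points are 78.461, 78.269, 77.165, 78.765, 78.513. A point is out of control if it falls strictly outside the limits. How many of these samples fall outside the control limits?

Compare each point to [77.444, 78.654]: sample 3 = 77.165 < LCL; sample 4 = 78.765 > UCL.

2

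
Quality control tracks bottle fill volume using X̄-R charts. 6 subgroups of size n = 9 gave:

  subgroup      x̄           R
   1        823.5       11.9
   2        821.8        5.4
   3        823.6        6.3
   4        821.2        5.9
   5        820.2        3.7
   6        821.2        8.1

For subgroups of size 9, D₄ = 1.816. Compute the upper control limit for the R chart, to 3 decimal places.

R̄ = (11.9 + 5.4 + 6.3 + 5.9 + 3.7 + 8.1) / 6 = 41.3000 / 6 = 6.8833
UCL_R = D₄·R̄ = 1.816 × 6.8833 = 12.5001

12.500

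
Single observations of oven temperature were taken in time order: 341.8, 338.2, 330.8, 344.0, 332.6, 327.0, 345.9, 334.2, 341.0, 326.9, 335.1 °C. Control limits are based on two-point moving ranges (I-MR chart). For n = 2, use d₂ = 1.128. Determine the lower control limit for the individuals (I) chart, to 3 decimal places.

X̄ = (341.8 + 338.2 + 330.8 + 344.0 + 332.6 + 327.0 + 345.9 + 334.2 + 341.0 + 326.9 + 335.1) / 11 = 336.1364
Moving ranges: 3.6, 7.4, 13.2, 11.4, 5.6, 18.9, 11.7, 6.8, 14.1, 8.2; M̄R̄ = 100.9000 / 10 = 10.0900
LCL = X̄ − 3·M̄R̄/d₂ = 336.1364 − 3 × 10.0900 / 1.128 = 309.3013

309.301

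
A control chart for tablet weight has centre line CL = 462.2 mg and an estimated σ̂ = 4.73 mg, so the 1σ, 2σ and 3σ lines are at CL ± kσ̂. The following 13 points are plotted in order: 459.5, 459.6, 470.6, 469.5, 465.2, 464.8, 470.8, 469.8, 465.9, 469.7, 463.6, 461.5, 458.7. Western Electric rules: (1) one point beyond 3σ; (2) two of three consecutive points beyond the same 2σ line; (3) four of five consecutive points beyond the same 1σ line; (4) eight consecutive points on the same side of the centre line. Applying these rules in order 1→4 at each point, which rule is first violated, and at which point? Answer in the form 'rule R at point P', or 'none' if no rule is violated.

Zone of each point (C = within 1σ̂, B = 1σ̂–2σ̂, A = 2σ̂–3σ̂, * = beyond 3σ̂; sign = side of CL): 1:-C, 2:-C, 3:+B, 4:+B, 5:+C, 6:+C, 7:+B, 8:+B, 9:+C, 10:+B, 11:+C, 12:-C, 13:-C
Rule 4 (eight consecutive points on the same side of the centre line) is satisfied at point 10.

rule 4 at point 10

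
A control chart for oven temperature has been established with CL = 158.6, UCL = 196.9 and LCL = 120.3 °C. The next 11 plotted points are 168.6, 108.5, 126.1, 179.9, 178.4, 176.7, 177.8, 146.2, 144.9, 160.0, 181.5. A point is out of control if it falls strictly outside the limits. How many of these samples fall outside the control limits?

Compare each point to [120.3, 196.9]: sample 2 = 108.5 < LCL.

1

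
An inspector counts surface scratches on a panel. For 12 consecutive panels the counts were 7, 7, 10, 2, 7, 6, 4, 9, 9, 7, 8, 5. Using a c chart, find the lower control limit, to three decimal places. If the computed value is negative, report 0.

c̄ = (7 + 7 + 10 + 2 + 7 + 6 + 4 + 9 + 9 + 7 + 8 + 5) / 12 = 81 / 12 = 6.7500
LCL = c̄ − 3√c̄ = 6.7500 − 3 × 2.5981 = -1.0442 → 0 (cannot be negative)

0.000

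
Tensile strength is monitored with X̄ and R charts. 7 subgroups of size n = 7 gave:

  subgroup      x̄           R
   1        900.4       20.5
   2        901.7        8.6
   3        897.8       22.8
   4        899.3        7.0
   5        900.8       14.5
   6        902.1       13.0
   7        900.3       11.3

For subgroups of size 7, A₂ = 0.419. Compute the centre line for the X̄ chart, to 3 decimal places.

X̄̄ = (900.4 + 901.7 + 897.8 + 899.3 + 900.8 + 902.1 + 900.3) / 7 = 6302.4000 / 7 = 900.3429
CL = X̄̄ = 900.3429

900.343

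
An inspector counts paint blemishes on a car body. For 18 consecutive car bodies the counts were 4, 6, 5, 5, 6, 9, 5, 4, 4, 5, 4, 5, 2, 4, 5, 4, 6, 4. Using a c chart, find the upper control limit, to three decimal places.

c̄ = (4 + 6 + 5 + 5 + 6 + 9 + 5 + 4 + 4 + 5 + 4 + 5 + 2 + 4 + 5 + 4 + 6 + 4) / 18 = 87 / 18 = 4.8333
UCL = c̄ + 3√c̄ = 4.8333 + 3 × √4.8333 = 4.8333 + 3 × 2.1985 = 11.4288

11.429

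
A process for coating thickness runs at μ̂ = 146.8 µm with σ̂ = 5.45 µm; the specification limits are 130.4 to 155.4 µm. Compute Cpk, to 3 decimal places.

0.526

Cpu = (USL − μ̂) / (3σ̂) = (155.4 − 146.8) / (3 × 5.45) = 0.5260; Cpl = (μ̂ − LSL) / (3σ̂) = (146.8 − 130.4) / (3 × 5.45) = 1.0031; Cpk = min(Cpu, Cpl) = 0.5260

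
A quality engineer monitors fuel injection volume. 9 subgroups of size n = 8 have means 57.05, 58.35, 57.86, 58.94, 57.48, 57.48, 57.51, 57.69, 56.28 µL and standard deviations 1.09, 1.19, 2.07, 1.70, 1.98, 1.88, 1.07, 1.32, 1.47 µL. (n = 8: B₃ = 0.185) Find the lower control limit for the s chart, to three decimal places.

s̄ = (1.09 + 1.19 + 2.07 + 1.70 + 1.98 + 1.88 + 1.07 + 1.32 + 1.47) / 9 = 1.5300
LCL_s = B₃·s̄ = 0.185 × 1.5300 = 0.2831

0.283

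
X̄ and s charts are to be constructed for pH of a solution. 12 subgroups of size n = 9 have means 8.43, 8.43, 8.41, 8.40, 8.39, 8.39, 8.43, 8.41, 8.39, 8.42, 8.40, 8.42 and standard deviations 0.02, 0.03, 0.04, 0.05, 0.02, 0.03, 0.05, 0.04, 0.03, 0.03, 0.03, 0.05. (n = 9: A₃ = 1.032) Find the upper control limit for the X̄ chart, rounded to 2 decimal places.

8.45

X̄̄ = (8.43 + 8.43 + 8.41 + 8.40 + 8.39 + 8.39 + 8.43 + 8.41 + 8.39 + 8.42 + 8.40 + 8.42) / 12 = 8.4100
s̄ = (0.02 + 0.03 + 0.04 + 0.05 + 0.02 + 0.03 + 0.05 + 0.04 + 0.03 + 0.03 + 0.03 + 0.05) / 12 = 0.0350
UCL = X̄̄ + A₃·s̄ = 8.4100 + 1.032 × 0.0350 = 8.4461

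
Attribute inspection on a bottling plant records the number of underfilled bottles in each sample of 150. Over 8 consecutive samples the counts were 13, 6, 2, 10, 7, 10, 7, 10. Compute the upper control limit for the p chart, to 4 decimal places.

p̄ = Σdᵢ / (k·n) = 65 / (8 × 150) = 0.05417
UCL = p̄ + 3·√(p̄(1−p̄)/n) = 0.05417 + 3 × √(0.05417×0.94583/150) = 0.05417 + 3 × 0.01848 = 0.10961

0.1096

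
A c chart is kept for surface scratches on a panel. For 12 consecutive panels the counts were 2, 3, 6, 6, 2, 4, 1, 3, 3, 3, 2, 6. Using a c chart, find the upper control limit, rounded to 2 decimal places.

c̄ = (2 + 3 + 6 + 6 + 2 + 4 + 1 + 3 + 3 + 3 + 2 + 6) / 12 = 41 / 12 = 3.4167
UCL = c̄ + 3√c̄ = 3.4167 + 3 × √3.4167 = 3.4167 + 3 × 1.8484 = 8.9619

8.96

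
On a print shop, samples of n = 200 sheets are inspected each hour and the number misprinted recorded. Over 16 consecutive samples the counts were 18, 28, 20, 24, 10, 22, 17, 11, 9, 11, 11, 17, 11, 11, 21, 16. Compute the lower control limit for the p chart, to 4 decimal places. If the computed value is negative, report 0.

0.0227

p̄ = Σdᵢ / (k·n) = 257 / (16 × 200) = 0.08031
LCL = p̄ − 3·√(p̄(1−p̄)/n) = 0.08031 − 3 × 0.01922 = 0.02266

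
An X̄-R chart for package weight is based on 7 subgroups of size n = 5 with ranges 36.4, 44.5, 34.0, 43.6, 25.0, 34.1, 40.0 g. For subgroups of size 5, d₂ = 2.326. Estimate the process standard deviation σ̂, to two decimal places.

15.82

R̄ = (36.4 + 44.5 + 34.0 + 43.6 + 25.0 + 34.1 + 40.0) / 7 = 36.8000
σ̂ = R̄ / d₂ = 36.8000 / 2.326 = 15.8212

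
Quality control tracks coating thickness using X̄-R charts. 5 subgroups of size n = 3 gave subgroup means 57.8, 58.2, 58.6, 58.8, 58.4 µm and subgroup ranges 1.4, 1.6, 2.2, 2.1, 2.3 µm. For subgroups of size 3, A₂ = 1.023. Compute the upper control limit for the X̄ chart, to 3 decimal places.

60.324

X̄̄ = (57.8 + 58.2 + 58.6 + 58.8 + 58.4) / 5 = 291.8000 / 5 = 58.3600
R̄ = (1.4 + 1.6 + 2.2 + 2.1 + 2.3) / 5 = 9.6000 / 5 = 1.9200
UCL = X̄̄ + A₂·R̄ = 58.3600 + 1.023 × 1.9200 = 60.3242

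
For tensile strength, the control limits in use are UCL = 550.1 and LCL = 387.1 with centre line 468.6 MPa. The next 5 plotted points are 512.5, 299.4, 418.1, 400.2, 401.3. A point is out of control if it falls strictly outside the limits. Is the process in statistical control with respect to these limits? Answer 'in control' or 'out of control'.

out of control

Compare each point to [387.1, 550.1]: sample 2 = 299.4 < LCL.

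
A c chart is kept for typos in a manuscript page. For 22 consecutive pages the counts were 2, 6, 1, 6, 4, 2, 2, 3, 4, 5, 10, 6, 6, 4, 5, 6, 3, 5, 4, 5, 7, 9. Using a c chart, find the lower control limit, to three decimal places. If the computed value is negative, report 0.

c̄ = (2 + 6 + 1 + 6 + 4 + 2 + 2 + 3 + 4 + 5 + 10 + 6 + 6 + 4 + 5 + 6 + 3 + 5 + 4 + 5 + 7 + 9) / 22 = 105 / 22 = 4.7727
LCL = c̄ − 3√c̄ = 4.7727 − 3 × 2.1847 = -1.7812 → 0 (cannot be negative)

0.000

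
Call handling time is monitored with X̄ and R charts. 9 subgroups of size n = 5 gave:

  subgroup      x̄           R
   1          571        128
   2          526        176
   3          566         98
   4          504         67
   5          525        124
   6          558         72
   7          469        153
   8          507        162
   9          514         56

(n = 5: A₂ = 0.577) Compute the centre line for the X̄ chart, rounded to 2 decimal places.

X̄̄ = (571 + 526 + 566 + 504 + 525 + 558 + 469 + 507 + 514) / 9 = 4740.0000 / 9 = 526.6667
CL = X̄̄ = 526.6667

526.67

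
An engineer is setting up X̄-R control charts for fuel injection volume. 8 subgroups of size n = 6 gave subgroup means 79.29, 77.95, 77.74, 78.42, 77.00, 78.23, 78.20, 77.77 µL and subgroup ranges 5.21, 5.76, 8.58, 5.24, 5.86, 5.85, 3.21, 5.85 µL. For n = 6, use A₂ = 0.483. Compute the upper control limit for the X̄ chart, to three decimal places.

X̄̄ = (79.29 + 77.95 + 77.74 + 78.42 + 77.00 + 78.23 + 78.20 + 77.77) / 8 = 624.6000 / 8 = 78.0750
R̄ = (5.21 + 5.76 + 8.58 + 5.24 + 5.86 + 5.85 + 3.21 + 5.85) / 8 = 45.5600 / 8 = 5.6950
UCL = X̄̄ + A₂·R̄ = 78.0750 + 0.483 × 5.6950 = 80.8257

80.826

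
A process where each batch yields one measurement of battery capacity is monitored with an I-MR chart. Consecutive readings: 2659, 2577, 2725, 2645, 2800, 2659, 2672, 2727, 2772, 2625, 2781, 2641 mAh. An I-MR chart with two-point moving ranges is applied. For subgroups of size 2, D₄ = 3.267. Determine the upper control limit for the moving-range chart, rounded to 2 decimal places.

345.11

Moving ranges: 82, 148, 80, 155, 141, 13, 55, 45, 147, 156, 140; M̄R̄ = 1162.0000 / 11 = 105.6364
UCL_MR = D₄·M̄R̄ = 3.267 × 105.6364 = 345.1140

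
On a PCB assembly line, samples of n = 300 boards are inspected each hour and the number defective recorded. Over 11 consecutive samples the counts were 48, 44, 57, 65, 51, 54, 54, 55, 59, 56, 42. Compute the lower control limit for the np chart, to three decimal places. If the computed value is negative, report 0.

33.338

p̄ = Σdᵢ / (k·n) = 585 / (11 × 300) = 0.17727
LCL = np̄ − 3·√(np̄(1−p̄)) = 53.1818 − 3 × 6.6147 = 33.3377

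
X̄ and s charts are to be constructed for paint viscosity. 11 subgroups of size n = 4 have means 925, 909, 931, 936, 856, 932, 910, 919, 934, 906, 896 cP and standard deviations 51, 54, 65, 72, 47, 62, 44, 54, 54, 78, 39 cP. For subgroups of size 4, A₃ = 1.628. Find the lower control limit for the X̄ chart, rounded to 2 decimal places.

822.24

X̄̄ = (925 + 909 + 931 + 936 + 856 + 932 + 910 + 919 + 934 + 906 + 896) / 11 = 914.0000
s̄ = (51 + 54 + 65 + 72 + 47 + 62 + 44 + 54 + 54 + 78 + 39) / 11 = 56.3636
LCL = X̄̄ − A₃·s̄ = 914.0000 − 1.628 × 56.3636 = 822.2400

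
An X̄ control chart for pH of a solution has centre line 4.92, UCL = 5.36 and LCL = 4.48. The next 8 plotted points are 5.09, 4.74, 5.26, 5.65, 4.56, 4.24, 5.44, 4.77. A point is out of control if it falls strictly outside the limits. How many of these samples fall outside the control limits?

Compare each point to [4.48, 5.36]: sample 4 = 5.65 > UCL; sample 6 = 4.24 < LCL; sample 7 = 5.44 > UCL.

3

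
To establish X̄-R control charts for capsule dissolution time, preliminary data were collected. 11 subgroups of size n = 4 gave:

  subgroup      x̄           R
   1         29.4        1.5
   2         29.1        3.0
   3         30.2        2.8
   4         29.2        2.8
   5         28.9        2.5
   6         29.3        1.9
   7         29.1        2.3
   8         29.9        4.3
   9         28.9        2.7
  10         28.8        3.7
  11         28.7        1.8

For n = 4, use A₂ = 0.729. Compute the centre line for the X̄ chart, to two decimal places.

29.23

X̄̄ = (29.4 + 29.1 + 30.2 + 29.2 + 28.9 + 29.3 + 29.1 + 29.9 + 28.9 + 28.8 + 28.7) / 11 = 321.5000 / 11 = 29.2273
CL = X̄̄ = 29.2273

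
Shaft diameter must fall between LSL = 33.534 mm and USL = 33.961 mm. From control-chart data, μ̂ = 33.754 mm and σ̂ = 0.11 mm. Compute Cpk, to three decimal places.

0.627

Cpu = (USL − μ̂) / (3σ̂) = (33.961 − 33.754) / (3 × 0.11) = 0.6273; Cpl = (μ̂ − LSL) / (3σ̂) = (33.754 − 33.534) / (3 × 0.11) = 0.6667; Cpk = min(Cpu, Cpl) = 0.6273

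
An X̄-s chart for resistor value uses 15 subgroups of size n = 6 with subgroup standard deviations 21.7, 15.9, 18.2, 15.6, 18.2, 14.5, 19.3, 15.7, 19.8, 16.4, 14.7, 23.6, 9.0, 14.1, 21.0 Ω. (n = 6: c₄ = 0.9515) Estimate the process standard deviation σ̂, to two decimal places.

s̄ = (21.7 + 15.9 + 18.2 + 15.6 + 18.2 + 14.5 + 19.3 + 15.7 + 19.8 + 16.4 + 14.7 + 23.6 + 9.0 + 14.1 + 21.0) / 15 = 17.1800
σ̂ = s̄ / c₄ = 17.1800 / 0.9515 = 18.0557

18.06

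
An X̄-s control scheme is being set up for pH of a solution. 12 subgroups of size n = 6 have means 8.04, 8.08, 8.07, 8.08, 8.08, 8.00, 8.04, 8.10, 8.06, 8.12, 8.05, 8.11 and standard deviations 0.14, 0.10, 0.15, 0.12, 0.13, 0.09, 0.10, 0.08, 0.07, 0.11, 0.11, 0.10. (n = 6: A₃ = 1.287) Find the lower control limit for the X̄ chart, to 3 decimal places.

X̄̄ = (8.04 + 8.08 + 8.07 + 8.08 + 8.08 + 8.00 + 8.04 + 8.10 + 8.06 + 8.12 + 8.05 + 8.11) / 12 = 8.0692
s̄ = (0.14 + 0.10 + 0.15 + 0.12 + 0.13 + 0.09 + 0.10 + 0.08 + 0.07 + 0.11 + 0.11 + 0.10) / 12 = 0.1083
LCL = X̄̄ − A₃·s̄ = 8.0692 − 1.287 × 0.1083 = 7.9297

7.930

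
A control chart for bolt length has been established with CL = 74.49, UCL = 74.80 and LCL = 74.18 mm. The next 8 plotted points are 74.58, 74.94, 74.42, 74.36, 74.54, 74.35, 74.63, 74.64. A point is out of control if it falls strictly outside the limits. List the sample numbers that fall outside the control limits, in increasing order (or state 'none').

2

Compare each point to [74.18, 74.80]: sample 2 = 74.94 > UCL.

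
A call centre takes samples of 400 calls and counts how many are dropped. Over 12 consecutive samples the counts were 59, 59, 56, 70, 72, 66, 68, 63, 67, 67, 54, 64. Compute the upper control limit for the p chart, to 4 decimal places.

p̄ = Σdᵢ / (k·n) = 765 / (12 × 400) = 0.15937
UCL = p̄ + 3·√(p̄(1−p̄)/n) = 0.15937 + 3 × √(0.15937×0.84062/400) = 0.15937 + 3 × 0.01830 = 0.21428

0.2143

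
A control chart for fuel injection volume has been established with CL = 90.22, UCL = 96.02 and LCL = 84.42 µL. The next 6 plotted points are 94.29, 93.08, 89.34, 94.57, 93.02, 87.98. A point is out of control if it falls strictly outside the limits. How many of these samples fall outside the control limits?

All 6 points lie within [84.42, 96.02].

0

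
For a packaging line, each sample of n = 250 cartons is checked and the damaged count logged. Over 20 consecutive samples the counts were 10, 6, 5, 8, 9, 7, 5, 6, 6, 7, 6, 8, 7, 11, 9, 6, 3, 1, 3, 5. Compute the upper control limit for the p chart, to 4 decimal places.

p̄ = Σdᵢ / (k·n) = 128 / (20 × 250) = 0.02560
UCL = p̄ + 3·√(p̄(1−p̄)/n) = 0.02560 + 3 × √(0.02560×0.97440/250) = 0.02560 + 3 × 0.00999 = 0.05557

0.0556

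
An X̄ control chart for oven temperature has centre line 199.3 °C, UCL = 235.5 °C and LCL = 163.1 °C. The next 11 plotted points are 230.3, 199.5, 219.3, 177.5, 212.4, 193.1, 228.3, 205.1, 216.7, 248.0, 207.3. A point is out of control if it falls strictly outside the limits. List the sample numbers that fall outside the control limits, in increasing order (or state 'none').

10

Compare each point to [163.1, 235.5]: sample 10 = 248.0 > UCL.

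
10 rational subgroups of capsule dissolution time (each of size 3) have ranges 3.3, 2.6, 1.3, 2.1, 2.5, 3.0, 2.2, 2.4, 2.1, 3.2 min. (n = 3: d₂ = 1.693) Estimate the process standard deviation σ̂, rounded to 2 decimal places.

1.46

R̄ = (3.3 + 2.6 + 1.3 + 2.1 + 2.5 + 3.0 + 2.2 + 2.4 + 2.1 + 3.2) / 10 = 2.4700
σ̂ = R̄ / d₂ = 2.4700 / 1.693 = 1.4589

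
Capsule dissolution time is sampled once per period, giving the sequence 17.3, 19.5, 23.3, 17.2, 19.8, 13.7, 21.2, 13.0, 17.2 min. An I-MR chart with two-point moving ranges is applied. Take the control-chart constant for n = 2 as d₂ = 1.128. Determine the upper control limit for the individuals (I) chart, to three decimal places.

X̄ = (17.3 + 19.5 + 23.3 + 17.2 + 19.8 + 13.7 + 21.2 + 13.0 + 17.2) / 9 = 18.0222
Moving ranges: 2.2, 3.8, 6.1, 2.6, 6.1, 7.5, 8.2, 4.2; M̄R̄ = 40.7000 / 8 = 5.0875
UCL = X̄ + 3·M̄R̄/d₂ = 18.0222 + 3 × 5.0875 / 1.128 = 31.5528

31.553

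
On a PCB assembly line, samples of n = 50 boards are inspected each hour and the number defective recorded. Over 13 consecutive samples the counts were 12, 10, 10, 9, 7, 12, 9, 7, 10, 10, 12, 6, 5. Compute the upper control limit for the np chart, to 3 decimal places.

p̄ = Σdᵢ / (k·n) = 119 / (13 × 50) = 0.18308
UCL = np̄ + 3·√(np̄(1−p̄)) = 9.1538 + 3 × √(9.1538×0.81692) = 9.1538 + 3 × 2.7346 = 17.3576

17.358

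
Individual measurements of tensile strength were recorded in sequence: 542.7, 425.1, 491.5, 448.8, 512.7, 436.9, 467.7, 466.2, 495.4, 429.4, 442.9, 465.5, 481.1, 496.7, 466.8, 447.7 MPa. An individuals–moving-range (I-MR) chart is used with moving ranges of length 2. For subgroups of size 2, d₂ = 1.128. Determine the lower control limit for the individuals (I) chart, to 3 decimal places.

X̄ = (542.7 + 425.1 + 491.5 + 448.8 + 512.7 + 436.9 + 467.7 + 466.2 + 495.4 + 429.4 + 442.9 + 465.5 + 481.1 + 496.7 + 466.8 + 447.7) / 16 = 469.8188
Moving ranges: 117.6, 66.4, 42.7, 63.9, 75.8, 30.8, 1.5, 29.2, 66.0, 13.5, 22.6, 15.6, 15.6, 29.9, 19.1; M̄R̄ = 610.2000 / 15 = 40.6800
LCL = X̄ − 3·M̄R̄/d₂ = 469.8188 − 3 × 40.6800 / 1.128 = 361.6273

361.627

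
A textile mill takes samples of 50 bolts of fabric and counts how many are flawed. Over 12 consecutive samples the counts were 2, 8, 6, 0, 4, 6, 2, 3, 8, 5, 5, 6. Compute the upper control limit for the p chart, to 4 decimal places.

0.2141

p̄ = Σdᵢ / (k·n) = 55 / (12 × 50) = 0.09167
UCL = p̄ + 3·√(p̄(1−p̄)/n) = 0.09167 + 3 × √(0.09167×0.90833/50) = 0.09167 + 3 × 0.04081 = 0.21409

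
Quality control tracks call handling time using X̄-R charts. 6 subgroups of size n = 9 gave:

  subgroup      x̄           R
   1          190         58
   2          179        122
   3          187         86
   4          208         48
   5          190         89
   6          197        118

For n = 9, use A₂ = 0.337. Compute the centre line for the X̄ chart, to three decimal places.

191.833

X̄̄ = (190 + 179 + 187 + 208 + 190 + 197) / 6 = 1151.0000 / 6 = 191.8333
CL = X̄̄ = 191.8333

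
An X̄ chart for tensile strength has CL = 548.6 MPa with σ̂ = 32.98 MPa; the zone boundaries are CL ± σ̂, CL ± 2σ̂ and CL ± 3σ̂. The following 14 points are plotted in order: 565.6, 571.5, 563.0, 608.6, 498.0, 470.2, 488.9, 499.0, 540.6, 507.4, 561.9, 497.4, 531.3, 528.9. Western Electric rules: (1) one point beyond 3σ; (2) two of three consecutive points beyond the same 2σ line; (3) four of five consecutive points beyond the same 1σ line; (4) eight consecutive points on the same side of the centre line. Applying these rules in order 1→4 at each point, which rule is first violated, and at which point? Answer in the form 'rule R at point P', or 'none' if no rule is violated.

Zone of each point (C = within 1σ̂, B = 1σ̂–2σ̂, A = 2σ̂–3σ̂, * = beyond 3σ̂; sign = side of CL): 1:+C, 2:+C, 3:+C, 4:+B, 5:-B, 6:-A, 7:-B, 8:-B, 9:-C, 10:-B, 11:+C, 12:-B, 13:-C, 14:-C
Rule 3 (four of five consecutive points beyond the same 1σ limit) is satisfied at point 8.

rule 3 at point 8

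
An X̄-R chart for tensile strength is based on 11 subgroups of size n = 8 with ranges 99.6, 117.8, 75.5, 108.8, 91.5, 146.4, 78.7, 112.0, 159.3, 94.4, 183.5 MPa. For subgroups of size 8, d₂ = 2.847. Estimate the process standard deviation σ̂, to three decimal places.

R̄ = (99.6 + 117.8 + 75.5 + 108.8 + 91.5 + 146.4 + 78.7 + 112.0 + 159.3 + 94.4 + 183.5) / 11 = 115.2273
σ̂ = R̄ / d₂ = 115.2273 / 2.847 = 40.4732

40.473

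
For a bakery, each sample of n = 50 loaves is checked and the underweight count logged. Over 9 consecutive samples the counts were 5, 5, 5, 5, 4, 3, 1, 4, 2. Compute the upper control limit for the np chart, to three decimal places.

p̄ = Σdᵢ / (k·n) = 34 / (9 × 50) = 0.07556
UCL = np̄ + 3·√(np̄(1−p̄)) = 3.7778 + 3 × √(3.7778×0.92444) = 3.7778 + 3 × 1.8688 = 9.3841

9.384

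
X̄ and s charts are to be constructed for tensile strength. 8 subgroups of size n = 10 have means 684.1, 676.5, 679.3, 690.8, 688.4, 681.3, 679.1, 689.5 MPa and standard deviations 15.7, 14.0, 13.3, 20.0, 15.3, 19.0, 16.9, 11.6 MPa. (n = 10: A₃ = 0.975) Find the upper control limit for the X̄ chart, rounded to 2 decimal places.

X̄̄ = (684.1 + 676.5 + 679.3 + 690.8 + 688.4 + 681.3 + 679.1 + 689.5) / 8 = 683.6250
s̄ = (15.7 + 14.0 + 13.3 + 20.0 + 15.3 + 19.0 + 16.9 + 11.6) / 8 = 15.7250
UCL = X̄̄ + A₃·s̄ = 683.6250 + 0.975 × 15.7250 = 698.9569

698.96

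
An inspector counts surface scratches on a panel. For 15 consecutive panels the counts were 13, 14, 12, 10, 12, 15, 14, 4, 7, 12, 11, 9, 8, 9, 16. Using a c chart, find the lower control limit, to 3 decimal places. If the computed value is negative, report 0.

1.087

c̄ = (13 + 14 + 12 + 10 + 12 + 15 + 14 + 4 + 7 + 12 + 11 + 9 + 8 + 9 + 16) / 15 = 166 / 15 = 11.0667
LCL = c̄ − 3√c̄ = 11.0667 − 3 × 3.3267 = 1.0867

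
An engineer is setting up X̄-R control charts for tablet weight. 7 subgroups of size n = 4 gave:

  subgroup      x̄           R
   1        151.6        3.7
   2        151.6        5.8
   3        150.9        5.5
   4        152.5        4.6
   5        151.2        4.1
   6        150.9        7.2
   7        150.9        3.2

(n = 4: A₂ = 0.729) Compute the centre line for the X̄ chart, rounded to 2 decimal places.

151.37

X̄̄ = (151.6 + 151.6 + 150.9 + 152.5 + 151.2 + 150.9 + 150.9) / 7 = 1059.6000 / 7 = 151.3714
CL = X̄̄ = 151.3714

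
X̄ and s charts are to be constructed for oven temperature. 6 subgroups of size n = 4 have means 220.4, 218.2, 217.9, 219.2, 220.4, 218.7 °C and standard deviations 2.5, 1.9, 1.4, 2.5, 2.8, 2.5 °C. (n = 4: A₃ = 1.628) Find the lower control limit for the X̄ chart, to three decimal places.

X̄̄ = (220.4 + 218.2 + 217.9 + 219.2 + 220.4 + 218.7) / 6 = 219.1333
s̄ = (2.5 + 1.9 + 1.4 + 2.5 + 2.8 + 2.5) / 6 = 2.2667
LCL = X̄̄ − A₃·s̄ = 219.1333 − 1.628 × 2.2667 = 215.4432

215.443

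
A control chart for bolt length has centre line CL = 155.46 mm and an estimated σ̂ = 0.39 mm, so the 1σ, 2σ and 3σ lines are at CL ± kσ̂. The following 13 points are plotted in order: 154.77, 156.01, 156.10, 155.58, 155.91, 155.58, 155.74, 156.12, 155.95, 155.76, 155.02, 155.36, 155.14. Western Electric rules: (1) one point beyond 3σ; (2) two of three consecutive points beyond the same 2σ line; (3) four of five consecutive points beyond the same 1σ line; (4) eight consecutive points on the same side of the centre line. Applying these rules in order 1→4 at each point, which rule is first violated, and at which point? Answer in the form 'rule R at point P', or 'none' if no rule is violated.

rule 4 at point 9

Zone of each point (C = within 1σ̂, B = 1σ̂–2σ̂, A = 2σ̂–3σ̂, * = beyond 3σ̂; sign = side of CL): 1:-B, 2:+B, 3:+B, 4:+C, 5:+B, 6:+C, 7:+C, 8:+B, 9:+B, 10:+C, 11:-B, 12:-C, 13:-C
Rule 4 (eight consecutive points on the same side of the centre line) is satisfied at point 9.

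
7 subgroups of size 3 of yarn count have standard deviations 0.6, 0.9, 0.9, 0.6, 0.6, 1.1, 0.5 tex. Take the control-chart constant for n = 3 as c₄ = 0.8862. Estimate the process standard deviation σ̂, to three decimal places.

s̄ = (0.6 + 0.9 + 0.9 + 0.6 + 0.6 + 1.1 + 0.5) / 7 = 0.7429
σ̂ = s̄ / c₄ = 0.7429 / 0.8862 = 0.8382

0.838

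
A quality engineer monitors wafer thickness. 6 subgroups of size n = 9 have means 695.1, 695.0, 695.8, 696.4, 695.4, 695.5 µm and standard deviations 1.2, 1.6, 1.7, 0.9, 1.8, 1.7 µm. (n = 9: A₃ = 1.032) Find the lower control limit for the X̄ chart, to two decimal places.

694.00

X̄̄ = (695.1 + 695.0 + 695.8 + 696.4 + 695.4 + 695.5) / 6 = 695.5333
s̄ = (1.2 + 1.6 + 1.7 + 0.9 + 1.8 + 1.7) / 6 = 1.4833
LCL = X̄̄ − A₃·s̄ = 695.5333 − 1.032 × 1.4833 = 694.0025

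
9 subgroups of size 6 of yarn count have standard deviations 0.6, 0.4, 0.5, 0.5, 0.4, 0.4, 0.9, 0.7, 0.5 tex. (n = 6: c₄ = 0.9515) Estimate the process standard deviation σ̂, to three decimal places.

0.572

s̄ = (0.6 + 0.4 + 0.5 + 0.5 + 0.4 + 0.4 + 0.9 + 0.7 + 0.5) / 9 = 0.5444
σ̂ = s̄ / c₄ = 0.5444 / 0.9515 = 0.5722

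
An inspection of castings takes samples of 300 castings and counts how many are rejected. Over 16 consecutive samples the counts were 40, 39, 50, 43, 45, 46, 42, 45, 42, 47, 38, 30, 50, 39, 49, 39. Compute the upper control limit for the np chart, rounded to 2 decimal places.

p̄ = Σdᵢ / (k·n) = 684 / (16 × 300) = 0.14250
UCL = np̄ + 3·√(np̄(1−p̄)) = 42.7500 + 3 × √(42.7500×0.85750) = 42.7500 + 3 × 6.0546 = 60.9138

60.91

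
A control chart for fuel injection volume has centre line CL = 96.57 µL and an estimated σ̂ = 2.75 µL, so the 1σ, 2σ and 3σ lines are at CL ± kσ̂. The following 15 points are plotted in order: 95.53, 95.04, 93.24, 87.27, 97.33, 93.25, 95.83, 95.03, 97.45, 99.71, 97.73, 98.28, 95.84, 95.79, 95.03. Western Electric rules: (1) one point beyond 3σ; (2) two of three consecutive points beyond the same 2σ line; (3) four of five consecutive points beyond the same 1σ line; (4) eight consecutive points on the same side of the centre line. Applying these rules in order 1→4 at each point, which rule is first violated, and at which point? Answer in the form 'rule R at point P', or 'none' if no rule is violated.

Zone of each point (C = within 1σ̂, B = 1σ̂–2σ̂, A = 2σ̂–3σ̂, * = beyond 3σ̂; sign = side of CL): 1:-C, 2:-C, 3:-B, 4:-*, 5:+C, 6:-B, 7:-C, 8:-C, 9:+C, 10:+B, 11:+C, 12:+C, 13:-C, 14:-C, 15:-C
Rule 1 (one point beyond the 3σ limits) is satisfied at point 4.

rule 1 at point 4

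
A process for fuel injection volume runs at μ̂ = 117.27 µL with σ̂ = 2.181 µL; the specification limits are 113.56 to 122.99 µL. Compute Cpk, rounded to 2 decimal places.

Cpu = (USL − μ̂) / (3σ̂) = (122.99 − 117.27) / (3 × 2.181) = 0.8742; Cpl = (μ̂ − LSL) / (3σ̂) = (117.27 − 113.56) / (3 × 2.181) = 0.5670; Cpk = min(Cpu, Cpl) = 0.5670

0.57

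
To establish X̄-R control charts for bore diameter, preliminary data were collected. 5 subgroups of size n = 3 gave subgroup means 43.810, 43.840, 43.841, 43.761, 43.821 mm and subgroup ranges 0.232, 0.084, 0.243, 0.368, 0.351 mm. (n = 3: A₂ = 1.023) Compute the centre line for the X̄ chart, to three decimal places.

X̄̄ = (43.810 + 43.840 + 43.841 + 43.761 + 43.821) / 5 = 219.0730 / 5 = 43.8146
CL = X̄̄ = 43.8146

43.815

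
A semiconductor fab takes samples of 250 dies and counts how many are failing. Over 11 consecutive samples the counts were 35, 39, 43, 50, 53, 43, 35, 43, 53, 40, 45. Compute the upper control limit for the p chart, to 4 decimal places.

0.2461

p̄ = Σdᵢ / (k·n) = 479 / (11 × 250) = 0.17418
UCL = p̄ + 3·√(p̄(1−p̄)/n) = 0.17418 + 3 × √(0.17418×0.82582/250) = 0.17418 + 3 × 0.02399 = 0.24614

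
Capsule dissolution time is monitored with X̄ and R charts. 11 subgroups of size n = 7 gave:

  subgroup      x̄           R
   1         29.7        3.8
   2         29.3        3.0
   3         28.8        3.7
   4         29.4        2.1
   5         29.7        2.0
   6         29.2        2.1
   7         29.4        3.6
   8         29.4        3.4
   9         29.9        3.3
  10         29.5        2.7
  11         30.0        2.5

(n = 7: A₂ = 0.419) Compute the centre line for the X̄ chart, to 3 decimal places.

X̄̄ = (29.7 + 29.3 + 28.8 + 29.4 + 29.7 + 29.2 + 29.4 + 29.4 + 29.9 + 29.5 + 30.0) / 11 = 324.3000 / 11 = 29.4818
CL = X̄̄ = 29.4818

29.482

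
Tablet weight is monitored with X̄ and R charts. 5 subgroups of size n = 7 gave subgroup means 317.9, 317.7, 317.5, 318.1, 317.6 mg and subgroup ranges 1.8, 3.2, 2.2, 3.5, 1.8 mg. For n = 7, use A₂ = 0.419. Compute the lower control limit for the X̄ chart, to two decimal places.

X̄̄ = (317.9 + 317.7 + 317.5 + 318.1 + 317.6) / 5 = 1588.8000 / 5 = 317.7600
R̄ = (1.8 + 3.2 + 2.2 + 3.5 + 1.8) / 5 = 12.5000 / 5 = 2.5000
LCL = X̄̄ − A₂·R̄ = 317.7600 − 0.419 × 2.5000 = 316.7125

316.71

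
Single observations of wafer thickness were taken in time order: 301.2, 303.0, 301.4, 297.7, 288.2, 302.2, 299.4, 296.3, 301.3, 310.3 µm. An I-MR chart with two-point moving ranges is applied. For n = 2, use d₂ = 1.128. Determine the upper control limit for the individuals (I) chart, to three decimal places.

315.023

X̄ = (301.2 + 303.0 + 301.4 + 297.7 + 288.2 + 302.2 + 299.4 + 296.3 + 301.3 + 310.3) / 10 = 300.1000
Moving ranges: 1.8, 1.6, 3.7, 9.5, 14.0, 2.8, 3.1, 5.0, 9.0; M̄R̄ = 50.5000 / 9 = 5.6111
UCL = X̄ + 3·M̄R̄/d₂ = 300.1000 + 3 × 5.6111 / 1.128 = 315.0232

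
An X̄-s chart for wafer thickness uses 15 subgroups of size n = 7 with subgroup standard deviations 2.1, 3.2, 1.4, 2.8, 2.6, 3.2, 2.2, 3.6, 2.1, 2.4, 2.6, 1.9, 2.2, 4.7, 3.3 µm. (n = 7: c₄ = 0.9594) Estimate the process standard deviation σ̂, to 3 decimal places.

s̄ = (2.1 + 3.2 + 1.4 + 2.8 + 2.6 + 3.2 + 2.2 + 3.6 + 2.1 + 2.4 + 2.6 + 1.9 + 2.2 + 4.7 + 3.3) / 15 = 2.6867
σ̂ = s̄ / c₄ = 2.6867 / 0.9594 = 2.8004

2.800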